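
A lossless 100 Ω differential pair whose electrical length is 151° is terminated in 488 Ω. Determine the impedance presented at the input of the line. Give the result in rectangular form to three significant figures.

Z_in ≈ 76.7 + j152 Ω

tan(βl) = tan(151°) = -0.554
Z_in = Z_0·(Z_L + jZ_0·tanβl)/(Z_0 + jZ_L·tanβl)
     = 100·(488 − j55.4)/(100 − j271)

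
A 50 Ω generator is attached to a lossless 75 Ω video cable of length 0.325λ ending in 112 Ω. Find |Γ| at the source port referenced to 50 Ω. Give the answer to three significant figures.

βl = 2π × 0.325 = 117°
tan(βl) = -1.96
Z_in = Z_0·(Z_L + jZ_0·tanβl)/(Z_0 + jZ_L·tanβl) = 56.7 + j18.9 Ω
Γ_s = (Z_in − Z_s)/(Z_in + Z_s) = (6.67 + j18.9)/(107 + j18.9), |Γ_s| = 0.185

|Γ| ≈ 0.185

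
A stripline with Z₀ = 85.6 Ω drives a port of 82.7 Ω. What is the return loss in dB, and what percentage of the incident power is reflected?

RL ≈ 35.3 dB; 0.0297% of incident power reflected

Γ = (82.7 − 85.6)/(82.7 + 85.6) = -0.0172
RL = −20·log₁₀(0.0172) = 35.3 dB
P_refl/P_inc = |Γ|² = 0.000297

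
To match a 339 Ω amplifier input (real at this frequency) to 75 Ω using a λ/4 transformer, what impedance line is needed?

Z_qwt ≈ 159 Ω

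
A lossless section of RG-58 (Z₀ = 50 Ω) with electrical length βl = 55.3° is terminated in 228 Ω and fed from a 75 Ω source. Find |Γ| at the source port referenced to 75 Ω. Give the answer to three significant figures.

tan(βl) = 1.44
Z_in = Z_0·(Z_L + jZ_0·tanβl)/(Z_0 + jZ_L·tanβl) = 15.9 − j32.2 Ω
Γ_s = (Z_in − Z_s)/(Z_in + Z_s) = (-59.1 − j32.2)/(90.9 − j32.2), |Γ_s| = 0.699

|Γ| ≈ 0.699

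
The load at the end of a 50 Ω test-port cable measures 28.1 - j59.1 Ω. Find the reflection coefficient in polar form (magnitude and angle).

Γ ≈ 0.644 ∠ -73.2°

Γ = (Z_L − Z_0)/(Z_L + Z_0) = (-21.9 − j59.1)/(78.1 − j59.1)
|Γ| = 63/97.9 = 0.644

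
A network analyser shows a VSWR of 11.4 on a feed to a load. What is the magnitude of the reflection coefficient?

|Γ| ≈ 0.839

|Γ| = (S − 1)/(S + 1) = (11.4 − 1)/(11.4 + 1) = 10.4/12.4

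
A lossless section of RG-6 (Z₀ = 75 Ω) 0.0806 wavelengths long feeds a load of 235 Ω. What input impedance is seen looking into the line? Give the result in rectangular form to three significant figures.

βl = 2π × 0.0806 = 29°
tan(βl) = tan(29°) = 0.555
Z_in = Z_0·(Z_L + jZ_0·tanβl)/(Z_0 + jZ_L·tanβl)
     = 75·(235 + j41.6)/(75 + j130)

Z_in ≈ 76.4 − j91.2 Ω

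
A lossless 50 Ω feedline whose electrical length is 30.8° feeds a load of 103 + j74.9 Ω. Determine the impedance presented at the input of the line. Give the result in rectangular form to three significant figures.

tan(βl) = tan(30.8°) = 0.596
Z_in = Z_0·(Z_L + jZ_0·tanβl)/(Z_0 + jZ_L·tanβl)
     = 50·(103 + j105)/(5.35 + j61.4)

Z_in ≈ 91.9 − j75.9 Ω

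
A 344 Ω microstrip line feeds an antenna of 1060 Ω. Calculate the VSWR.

Γ = (1060 − 344)/(1060 + 344) = 0.51
VSWR = (1 + 0.51)/(1 − 0.51)

VSWR ≈ 3.08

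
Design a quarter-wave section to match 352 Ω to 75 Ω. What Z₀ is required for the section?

Z_qwt ≈ 162 Ω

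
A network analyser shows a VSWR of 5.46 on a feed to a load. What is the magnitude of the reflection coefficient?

|Γ| = (S − 1)/(S + 1) = (5.46 − 1)/(5.46 + 1) = 4.46/6.46

|Γ| ≈ 0.69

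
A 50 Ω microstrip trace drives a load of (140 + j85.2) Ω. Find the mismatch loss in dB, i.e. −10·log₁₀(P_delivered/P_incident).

Γ = (90 + j85.2)/(190 + j85.2), |Γ| = 0.595
|Γ|² = 0.354, so P_del/P_inc = 1 − |Γ|² = 0.646
ML = −10·log₁₀(1 − |Γ|²)

mismatch loss ≈ 1.9 dB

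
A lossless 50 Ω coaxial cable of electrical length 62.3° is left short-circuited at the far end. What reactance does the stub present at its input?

tan(βl) = 1.9
For a short-circuited stub, Z_in = jZ_0·tan(βl)

X_in ≈ 95.2 Ω (inductive)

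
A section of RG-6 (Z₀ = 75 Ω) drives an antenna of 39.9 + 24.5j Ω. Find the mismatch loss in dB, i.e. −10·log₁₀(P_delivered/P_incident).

mismatch loss ≈ 0.619 dB

Γ = (-35.1 + j24.5)/(114.9 + j24.5), |Γ| = 0.364
|Γ|² = 0.133, so P_del/P_inc = 1 − |Γ|² = 0.867
ML = −10·log₁₀(1 − |Γ|²)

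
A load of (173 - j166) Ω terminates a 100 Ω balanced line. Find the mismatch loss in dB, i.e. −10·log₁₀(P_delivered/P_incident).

mismatch loss ≈ 1.69 dB

Γ = (73 − j166)/(273 − j166), |Γ| = 0.568
|Γ|² = 0.322, so P_del/P_inc = 1 − |Γ|² = 0.678
ML = −10·log₁₀(1 − |Γ|²)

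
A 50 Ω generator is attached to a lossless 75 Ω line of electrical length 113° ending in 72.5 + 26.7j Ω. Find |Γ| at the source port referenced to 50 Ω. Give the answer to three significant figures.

|Γ| ≈ 0.132

tan(βl) = -2.36
Z_in = Z_0·(Z_L + jZ_0·tanβl)/(Z_0 + jZ_L·tanβl) = 55.4 − j12.9 Ω
Γ_s = (Z_in − Z_s)/(Z_in + Z_s) = (5.43 − j12.9)/(105 − j12.9), |Γ_s| = 0.132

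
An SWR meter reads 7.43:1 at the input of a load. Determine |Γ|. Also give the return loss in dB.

|Γ| ≈ 0.763; return loss ≈ 2.35 dB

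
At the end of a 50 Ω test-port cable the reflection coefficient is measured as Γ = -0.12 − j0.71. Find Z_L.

Z_L = Z_0·(1 + Γ)/(1 − Γ) = 50·(0.88 − j0.71)/(1.12 + j0.71)

Z_L ≈ 13.7 − j40.4 Ω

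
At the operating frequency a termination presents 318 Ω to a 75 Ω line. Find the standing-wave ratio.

VSWR ≈ 4.24

For a purely resistive load, VSWR = R_L/Z_0 or Z_0/R_L (whichever > 1) = 318/75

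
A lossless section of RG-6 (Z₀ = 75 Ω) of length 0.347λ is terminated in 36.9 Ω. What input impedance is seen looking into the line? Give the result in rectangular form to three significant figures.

βl = 2π × 0.347 = 125°
tan(βl) = tan(125°) = -1.43
Z_in = Z_0·(Z_L + jZ_0·tanβl)/(Z_0 + jZ_L·tanβl)
     = 75·(36.9 − j107)/(75 − j52.9)

Z_in ≈ 75.2 − j54.4 Ω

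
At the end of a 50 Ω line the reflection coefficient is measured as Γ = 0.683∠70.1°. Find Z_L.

Z_L ≈ 26.6 + j64.1 Ω

Z_L = Z_0·(1 + Γ)/(1 − Γ) = 50·(1.23 + j0.642)/(0.768 − j0.642)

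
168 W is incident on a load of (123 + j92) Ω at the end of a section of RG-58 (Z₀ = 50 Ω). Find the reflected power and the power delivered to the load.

P_reflected ≈ 60.4 W; P_delivered ≈ 108 W

|Γ| = |(73 + j92)/(173 + j92)| = 0.599
|Γ|² = 0.359
P_refl = |Γ|²·P_inc = 60.4 W, P_del = (1 − |Γ|²)·P_inc = 108 W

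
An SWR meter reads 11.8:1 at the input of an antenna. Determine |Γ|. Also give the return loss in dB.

|Γ| = (S − 1)/(S + 1) = (11.8 − 1)/(11.8 + 1) = 10.8/12.8
RL = −20·log₁₀|Γ| = −20·log₁₀(0.844)

|Γ| ≈ 0.844; return loss ≈ 1.48 dB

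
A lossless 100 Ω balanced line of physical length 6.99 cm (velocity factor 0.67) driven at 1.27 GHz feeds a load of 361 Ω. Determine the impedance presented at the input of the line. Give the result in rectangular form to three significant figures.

λ = v/f = 0.67·c / 1.27 GHz = 0.158 m
βl = 2π·l/λ = 2π × 0.442 = 159°
tan(βl) = tan(159°) = -0.384
Z_in = Z_0·(Z_L + jZ_0·tanβl)/(Z_0 + jZ_L·tanβl)
     = 100·(361 − j38.4)/(100 − j139)

Z_in ≈ 142 + j158 Ω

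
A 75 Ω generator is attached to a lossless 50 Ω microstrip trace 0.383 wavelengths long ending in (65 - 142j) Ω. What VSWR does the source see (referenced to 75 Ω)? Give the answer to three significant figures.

βl = 2π × 0.383 = 138°
tan(βl) = -0.904
Z_in = Z_0·(Z_L + jZ_0·tanβl)/(Z_0 + jZ_L·tanβl) = 30.8 + j96.3 Ω
Γ_s = (Z_in − Z_s)/(Z_in + Z_s) = (-44.2 + j96.3)/(106 + j96.3), |Γ_s| = 0.741
VSWR = (1 + |Γ_s|)/(1 − |Γ_s|)

VSWR ≈ 6.72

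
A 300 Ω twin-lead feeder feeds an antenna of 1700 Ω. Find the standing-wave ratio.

For a purely resistive load, VSWR = R_L/Z_0 or Z_0/R_L (whichever > 1) = 1700/300

VSWR ≈ 5.67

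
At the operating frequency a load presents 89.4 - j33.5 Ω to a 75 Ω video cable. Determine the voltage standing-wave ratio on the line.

VSWR ≈ 1.56

Γ = (Z_L − Z_0)/(Z_L + Z_0) = (14.4 − j33.5)/(164.4 − j33.5)
|Γ| = 36.5/168 = 0.217
VSWR = (1 + |Γ|)/(1 − |Γ|) = 1.22/0.783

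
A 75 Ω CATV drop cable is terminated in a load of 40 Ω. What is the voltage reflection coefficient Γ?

Γ = -0.304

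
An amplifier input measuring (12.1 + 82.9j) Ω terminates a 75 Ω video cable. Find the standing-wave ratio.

VSWR ≈ 13.9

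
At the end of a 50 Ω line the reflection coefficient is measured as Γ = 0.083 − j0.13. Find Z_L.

Z_L = Z_0·(1 + Γ)/(1 − Γ) = 50·(1.08 − j0.13)/(0.917 + j0.13)

Z_L ≈ 56.9 − j15.2 Ω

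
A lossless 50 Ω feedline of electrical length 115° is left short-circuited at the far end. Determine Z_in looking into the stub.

Z_in ≈ −j107 Ω

tan(βl) = -2.14
For a short-circuited stub, Z_in = jZ_0·tan(βl)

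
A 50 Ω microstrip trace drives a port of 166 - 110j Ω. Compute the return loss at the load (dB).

RL ≈ 3.62 dB

Γ = (116 − j110)/(216 − j110), |Γ| = 0.66
RL = −20·log₁₀|Γ| = −20·log₁₀(0.66)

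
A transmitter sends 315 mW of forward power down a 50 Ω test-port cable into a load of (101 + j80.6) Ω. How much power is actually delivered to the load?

|Γ| = |(51 + j80.6)/(151 + j80.6)| = 0.557
|Γ|² = 0.311
P_refl = |Γ|²·P_inc = 97.8 mW, P_del = (1 − |Γ|²)·P_inc = 217 mW

P_delivered ≈ 217 mW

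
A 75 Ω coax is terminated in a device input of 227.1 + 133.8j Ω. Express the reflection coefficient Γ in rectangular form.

Γ = (Z_L − Z_0)/(Z_L + Z_0) = (152.1 + j133.8)/(302.1 + j133.8)

Γ ≈ 0.585 + j0.184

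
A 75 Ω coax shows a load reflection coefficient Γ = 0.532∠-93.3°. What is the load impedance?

Z_L ≈ 40 − j59.3 Ω

Z_L = Z_0·(1 + Γ)/(1 − Γ) = 75·(0.969 − j0.531)/(1.03 + j0.531)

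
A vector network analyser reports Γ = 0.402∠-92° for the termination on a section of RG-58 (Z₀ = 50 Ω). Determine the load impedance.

Z_L ≈ 35.2 − j33.8 Ω

Z_L = Z_0·(1 + Γ)/(1 − Γ) = 50·(0.986 − j0.402)/(1.01 + j0.402)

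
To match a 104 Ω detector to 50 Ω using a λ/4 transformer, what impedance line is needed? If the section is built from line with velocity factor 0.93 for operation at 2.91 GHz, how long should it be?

Z_qwt = √(Z_0·R_L) = √(50 × 104) = √5200
λ = 0.93·c/f = 0.0959 m, so l = λ/4 = 0.024 m

Z_qwt ≈ 72.1 Ω; length ≈ 2.4 cm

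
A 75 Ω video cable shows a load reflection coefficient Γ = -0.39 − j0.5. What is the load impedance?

Z_L ≈ 20.6 − j34.4 Ω

Z_L = Z_0·(1 + Γ)/(1 − Γ) = 75·(0.61 − j0.5)/(1.39 + j0.5)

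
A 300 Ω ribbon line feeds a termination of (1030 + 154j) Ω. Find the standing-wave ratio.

VSWR ≈ 3.52

Γ = (Z_L − Z_0)/(Z_L + Z_0) = (730 + j154)/(1330 + j154)
|Γ| = 746/1340 = 0.557
VSWR = (1 + |Γ|)/(1 − |Γ|) = 1.56/0.443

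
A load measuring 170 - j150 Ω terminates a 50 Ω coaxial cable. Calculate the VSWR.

Γ = (Z_L − Z_0)/(Z_L + Z_0) = (120 − j150)/(220 − j150)
|Γ| = 192/266 = 0.721
VSWR = (1 + |Γ|)/(1 − |Γ|) = 1.72/0.279

VSWR ≈ 6.18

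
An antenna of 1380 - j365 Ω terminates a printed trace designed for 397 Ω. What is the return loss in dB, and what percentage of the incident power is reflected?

RL ≈ 4.76 dB; 33.4% of incident power reflected

Γ = (983 − j365)/(1777 − j365), |Γ| = 0.578
RL = −20·log₁₀(0.578) = 4.76 dB
P_refl/P_inc = |Γ|² = 0.334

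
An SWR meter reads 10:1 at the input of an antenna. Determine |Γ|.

|Γ| ≈ 0.818

|Γ| = (S − 1)/(S + 1) = (10 − 1)/(10 + 1) = 9/11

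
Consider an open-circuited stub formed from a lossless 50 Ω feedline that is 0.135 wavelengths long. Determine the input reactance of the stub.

βl = 2π × 0.135 = 48.6°
tan(βl) = 1.13
For an open-circuited stub, Z_in = −jZ_0·cot(βl) = −jZ_0/tan(βl)

X_in ≈ -44.1 Ω (capacitive)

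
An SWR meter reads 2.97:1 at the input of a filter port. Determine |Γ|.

|Γ| ≈ 0.496

|Γ| = (S − 1)/(S + 1) = (2.97 − 1)/(2.97 + 1) = 1.97/3.97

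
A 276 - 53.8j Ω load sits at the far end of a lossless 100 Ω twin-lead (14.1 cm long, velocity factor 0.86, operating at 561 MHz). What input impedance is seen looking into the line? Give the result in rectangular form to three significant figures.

Z_in ≈ 41.1 + j39.6 Ω

λ = v/f = 0.86·c / 561 MHz = 0.46 m
βl = 2π·l/λ = 2π × 0.307 = 110°
tan(βl) = tan(110°) = -2.69
Z_in = Z_0·(Z_L + jZ_0·tanβl)/(Z_0 + jZ_L·tanβl)
     = 100·(276 − j323)/(-44.9 − j743)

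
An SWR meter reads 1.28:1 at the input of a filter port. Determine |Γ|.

|Γ| ≈ 0.123

|Γ| = (S − 1)/(S + 1) = (1.28 − 1)/(1.28 + 1) = 0.28/2.28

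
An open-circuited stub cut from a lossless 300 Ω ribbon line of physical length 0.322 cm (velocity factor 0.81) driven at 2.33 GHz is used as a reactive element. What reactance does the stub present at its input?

X_in ≈ -1530 Ω (capacitive)

λ = v/f = 0.81·c / 2.33 GHz = 0.104 m
βl = 2π·l/λ = 2π × 0.0309 = 11.1°
tan(βl) = 0.196
For an open-circuited stub, Z_in = −jZ_0·cot(βl) = −jZ_0/tan(βl)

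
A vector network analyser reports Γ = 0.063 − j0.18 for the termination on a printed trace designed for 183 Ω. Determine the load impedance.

Z_L = Z_0·(1 + Γ)/(1 − Γ) = 183·(1.06 − j0.18)/(0.937 + j0.18)

Z_L ≈ 194 − j72.4 Ω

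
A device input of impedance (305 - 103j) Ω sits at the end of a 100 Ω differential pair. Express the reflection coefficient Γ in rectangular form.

Γ ≈ 0.536 − j0.118

Γ = (Z_L − Z_0)/(Z_L + Z_0) = (205 − j103)/(405 − j103)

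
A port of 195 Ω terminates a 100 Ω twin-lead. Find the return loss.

RL ≈ 9.84 dB

Γ = (195 − 100)/(195 + 100) = 0.322
RL = −20·log₁₀|Γ| = −20·log₁₀(0.322)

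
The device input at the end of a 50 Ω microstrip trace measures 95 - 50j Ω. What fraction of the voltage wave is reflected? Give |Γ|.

|Γ| ≈ 0.439

Γ = (Z_L − Z_0)/(Z_L + Z_0) = (45 − j50)/(145 − j50)
|Γ| = 67.3/153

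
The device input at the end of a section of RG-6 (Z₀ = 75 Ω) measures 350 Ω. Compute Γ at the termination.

Γ = (Z_L − Z_0)/(Z_L + Z_0) = (350 − 75)/(350 + 75) = 275/425

Γ = 0.647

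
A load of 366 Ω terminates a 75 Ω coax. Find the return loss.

Γ = (366 − 75)/(366 + 75) = 0.66
RL = −20·log₁₀|Γ| = −20·log₁₀(0.66)

RL ≈ 3.61 dB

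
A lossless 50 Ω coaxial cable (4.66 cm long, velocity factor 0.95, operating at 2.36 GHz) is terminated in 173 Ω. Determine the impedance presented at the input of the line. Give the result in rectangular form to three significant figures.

Z_in ≈ 30.1 + j47.4 Ω

λ = v/f = 0.95·c / 2.36 GHz = 0.121 m
βl = 2π·l/λ = 2π × 0.386 = 139°
tan(βl) = tan(139°) = -0.872
Z_in = Z_0·(Z_L + jZ_0·tanβl)/(Z_0 + jZ_L·tanβl)
     = 50·(173 − j43.6)/(50 − j151)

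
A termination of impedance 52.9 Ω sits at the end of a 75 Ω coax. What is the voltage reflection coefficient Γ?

Γ = -0.173

Γ = (Z_L − Z_0)/(Z_L + Z_0) = (52.9 − 75)/(52.9 + 75) = -22.1/127.9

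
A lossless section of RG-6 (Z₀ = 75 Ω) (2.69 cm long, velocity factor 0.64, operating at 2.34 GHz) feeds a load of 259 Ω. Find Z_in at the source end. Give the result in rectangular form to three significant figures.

Z_in ≈ 27.2 + j35.7 Ω

λ = v/f = 0.64·c / 2.34 GHz = 0.0821 m
βl = 2π·l/λ = 2π × 0.328 = 118°
tan(βl) = tan(118°) = -1.88
Z_in = Z_0·(Z_L + jZ_0·tanβl)/(Z_0 + jZ_L·tanβl)
     = 75·(259 − j141)/(75 − j487)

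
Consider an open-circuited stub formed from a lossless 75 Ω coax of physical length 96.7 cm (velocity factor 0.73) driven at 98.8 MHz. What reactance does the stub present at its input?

λ = v/f = 0.73·c / 98.8 MHz = 2.22 m
βl = 2π·l/λ = 2π × 0.436 = 157°
tan(βl) = -0.423
For an open-circuited stub, Z_in = −jZ_0·cot(βl) = −jZ_0/tan(βl)

X_in ≈ 177 Ω (inductive)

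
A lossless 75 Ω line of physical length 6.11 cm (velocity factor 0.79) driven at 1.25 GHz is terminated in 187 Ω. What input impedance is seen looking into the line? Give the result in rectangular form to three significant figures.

λ = v/f = 0.79·c / 1.25 GHz = 0.19 m
βl = 2π·l/λ = 2π × 0.322 = 116°
tan(βl) = tan(116°) = -2.05
Z_in = Z_0·(Z_L + jZ_0·tanβl)/(Z_0 + jZ_L·tanβl)
     = 75·(187 − j154)/(75 − j383)

Z_in ≈ 35.9 + j29.6 Ω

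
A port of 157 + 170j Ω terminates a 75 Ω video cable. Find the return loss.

RL ≈ 3.66 dB

Γ = (82 + j170)/(232 + j170), |Γ| = 0.656
RL = −20·log₁₀|Γ| = −20·log₁₀(0.656)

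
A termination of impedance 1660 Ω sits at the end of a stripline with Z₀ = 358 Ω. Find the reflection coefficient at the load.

Γ = 0.645

Γ = (Z_L − Z_0)/(Z_L + Z_0) = (1660 − 358)/(1660 + 358) = 1302/2018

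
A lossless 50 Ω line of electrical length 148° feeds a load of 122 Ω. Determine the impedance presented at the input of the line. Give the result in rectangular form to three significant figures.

tan(βl) = tan(148°) = -0.625
Z_in = Z_0·(Z_L + jZ_0·tanβl)/(Z_0 + jZ_L·tanβl)
     = 50·(122 − j31.2)/(50 − j76.2)

Z_in ≈ 51 + j46.6 Ω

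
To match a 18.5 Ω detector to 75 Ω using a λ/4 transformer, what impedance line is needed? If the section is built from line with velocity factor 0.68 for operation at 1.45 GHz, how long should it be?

Z_qwt = √(Z_0·R_L) = √(75 × 18.5) = √1388
λ = 0.68·c/f = 0.141 m, so l = λ/4 = 0.0352 m

Z_qwt ≈ 37.2 Ω; length ≈ 3.52 cm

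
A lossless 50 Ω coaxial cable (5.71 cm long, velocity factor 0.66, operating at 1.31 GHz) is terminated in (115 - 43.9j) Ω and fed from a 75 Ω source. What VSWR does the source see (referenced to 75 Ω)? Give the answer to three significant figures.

λ = v/f = 0.66·c / 1.31 GHz = 0.151 m
βl = 2π·l/λ = 2π × 0.378 = 136°
tan(βl) = -0.966
Z_in = Z_0·(Z_L + jZ_0·tanβl)/(Z_0 + jZ_L·tanβl) = 44.8 + j48.7 Ω
Γ_s = (Z_in − Z_s)/(Z_in + Z_s) = (-30.2 + j48.7)/(120 + j48.7), |Γ_s| = 0.443
VSWR = (1 + |Γ_s|)/(1 − |Γ_s|)

VSWR ≈ 2.59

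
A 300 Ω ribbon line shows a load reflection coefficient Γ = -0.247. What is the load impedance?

Z_L ≈ 181 Ω

Z_L = Z_0·(1 + Γ)/(1 − Γ) = 300·(0.753)/(1.25)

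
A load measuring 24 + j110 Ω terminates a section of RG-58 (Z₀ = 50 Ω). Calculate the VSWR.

VSWR ≈ 12.6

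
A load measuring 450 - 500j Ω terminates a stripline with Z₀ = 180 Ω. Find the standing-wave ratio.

VSWR ≈ 5.81

Γ = (Z_L − Z_0)/(Z_L + Z_0) = (270 − j500)/(630 − j500)
|Γ| = 568/804 = 0.707
VSWR = (1 + |Γ|)/(1 − |Γ|) = 1.71/0.293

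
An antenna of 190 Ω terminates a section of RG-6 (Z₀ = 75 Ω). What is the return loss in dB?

Γ = (190 − 75)/(190 + 75) = 0.434
RL = −20·log₁₀|Γ| = −20·log₁₀(0.434)

RL ≈ 7.25 dB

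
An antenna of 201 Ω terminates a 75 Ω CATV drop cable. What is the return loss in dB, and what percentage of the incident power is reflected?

Γ = (201 − 75)/(201 + 75) = 0.457
RL = −20·log₁₀(0.457) = 6.81 dB
P_refl/P_inc = |Γ|² = 0.208

RL ≈ 6.81 dB; 20.8% of incident power reflected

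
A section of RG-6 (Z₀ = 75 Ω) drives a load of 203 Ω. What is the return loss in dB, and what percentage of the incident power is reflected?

RL ≈ 6.74 dB; 21.2% of incident power reflected

Γ = (203 − 75)/(203 + 75) = 0.46
RL = −20·log₁₀(0.46) = 6.74 dB
P_refl/P_inc = |Γ|² = 0.212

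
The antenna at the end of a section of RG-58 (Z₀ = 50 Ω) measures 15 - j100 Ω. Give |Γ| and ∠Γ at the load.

Γ ≈ 0.888 ∠ -52.3°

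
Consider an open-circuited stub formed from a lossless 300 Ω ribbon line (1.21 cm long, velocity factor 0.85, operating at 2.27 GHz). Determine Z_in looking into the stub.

Z_in ≈ −j373 Ω

λ = v/f = 0.85·c / 2.27 GHz = 0.112 m
βl = 2π·l/λ = 2π × 0.108 = 38.8°
tan(βl) = 0.803
For an open-circuited stub, Z_in = −jZ_0·cot(βl) = −jZ_0/tan(βl)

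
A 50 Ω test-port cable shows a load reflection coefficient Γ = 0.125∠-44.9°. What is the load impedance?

Z_L ≈ 58.7 − j10.5 Ω

Z_L = Z_0·(1 + Γ)/(1 − Γ) = 50·(1.09 − j0.0882)/(0.911 + j0.0882)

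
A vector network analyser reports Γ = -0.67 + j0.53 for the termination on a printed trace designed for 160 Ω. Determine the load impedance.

Z_L ≈ 14.1 + j55.2 Ω

Z_L = Z_0·(1 + Γ)/(1 − Γ) = 160·(0.33 + j0.53)/(1.67 − j0.53)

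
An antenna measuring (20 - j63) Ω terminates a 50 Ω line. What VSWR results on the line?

VSWR ≈ 6.72

Γ = (Z_L − Z_0)/(Z_L + Z_0) = (-30 − j63)/(70 − j63)
|Γ| = 69.8/94.2 = 0.741
VSWR = (1 + |Γ|)/(1 − |Γ|) = 1.74/0.259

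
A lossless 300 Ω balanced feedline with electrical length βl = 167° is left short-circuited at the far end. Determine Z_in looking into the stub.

tan(βl) = -0.231
For a short-circuited stub, Z_in = jZ_0·tan(βl)

Z_in ≈ −j69.3 Ω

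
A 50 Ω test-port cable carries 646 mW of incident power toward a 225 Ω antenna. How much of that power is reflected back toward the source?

P_reflected ≈ 262 mW

Γ = (225 − 50)/(225 + 50) = 0.636
|Γ|² = 0.405
P_refl = |Γ|²·P_inc = 262 mW, P_del = (1 − |Γ|²)·P_inc = 384 mW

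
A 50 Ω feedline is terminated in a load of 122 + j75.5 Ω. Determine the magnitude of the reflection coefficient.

Γ = (Z_L − Z_0)/(Z_L + Z_0) = (72 + j75.5)/(172 + j75.5)
|Γ| = 104/188

|Γ| ≈ 0.555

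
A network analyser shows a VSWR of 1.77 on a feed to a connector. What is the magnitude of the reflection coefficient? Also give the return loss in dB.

|Γ| ≈ 0.278; return loss ≈ 11.1 dB

|Γ| = (S − 1)/(S + 1) = (1.77 − 1)/(1.77 + 1) = 0.77/2.77
RL = −20·log₁₀|Γ| = −20·log₁₀(0.278)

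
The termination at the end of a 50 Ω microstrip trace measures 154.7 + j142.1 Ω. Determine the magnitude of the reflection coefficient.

|Γ| ≈ 0.708

Γ = (Z_L − Z_0)/(Z_L + Z_0) = (104.7 + j142.1)/(204.7 + j142.1)
|Γ| = 177/249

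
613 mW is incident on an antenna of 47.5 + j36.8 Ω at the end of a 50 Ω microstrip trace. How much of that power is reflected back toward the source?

|Γ| = |(-2.5 + j36.8)/(97.5 + j36.8)| = 0.354
|Γ|² = 0.125
P_refl = |Γ|²·P_inc = 76.8 mW, P_del = (1 − |Γ|²)·P_inc = 536 mW

P_reflected ≈ 76.8 mW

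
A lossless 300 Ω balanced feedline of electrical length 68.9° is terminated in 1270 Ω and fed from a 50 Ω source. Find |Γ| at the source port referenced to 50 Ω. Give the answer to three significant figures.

tan(βl) = 2.59
Z_in = Z_0·(Z_L + jZ_0·tanβl)/(Z_0 + jZ_L·tanβl) = 80.7 − j108 Ω
Γ_s = (Z_in − Z_s)/(Z_in + Z_s) = (30.7 − j108)/(131 − j108), |Γ_s| = 0.663

|Γ| ≈ 0.663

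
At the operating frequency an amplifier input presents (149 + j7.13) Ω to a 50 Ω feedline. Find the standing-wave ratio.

Γ = (Z_L − Z_0)/(Z_L + Z_0) = (99 + j7.13)/(199 + j7.13)
|Γ| = 99.3/199 = 0.498
VSWR = (1 + |Γ|)/(1 − |Γ|) = 1.5/0.502

VSWR ≈ 2.99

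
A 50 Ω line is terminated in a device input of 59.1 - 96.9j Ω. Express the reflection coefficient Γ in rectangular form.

Γ = (Z_L − Z_0)/(Z_L + Z_0) = (9.1 − j96.9)/(109.1 − j96.9)

Γ ≈ 0.488 − j0.455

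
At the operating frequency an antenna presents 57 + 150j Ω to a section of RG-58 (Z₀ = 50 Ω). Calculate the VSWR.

Γ = (Z_L − Z_0)/(Z_L + Z_0) = (7 + j150)/(107 + j150)
|Γ| = 150/184 = 0.815
VSWR = (1 + |Γ|)/(1 − |Γ|) = 1.81/0.185

VSWR ≈ 9.81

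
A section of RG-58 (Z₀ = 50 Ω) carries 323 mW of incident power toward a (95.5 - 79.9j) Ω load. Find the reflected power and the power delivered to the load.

P_reflected ≈ 99.1 mW; P_delivered ≈ 224 mW

|Γ| = |(45.5 − j79.9)/(145.5 − j79.9)| = 0.554
|Γ|² = 0.307
P_refl = |Γ|²·P_inc = 99.1 mW, P_del = (1 − |Γ|²)·P_inc = 224 mW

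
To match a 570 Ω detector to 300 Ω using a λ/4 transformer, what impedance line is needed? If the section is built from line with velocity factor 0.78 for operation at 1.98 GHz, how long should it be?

Z_qwt ≈ 414 Ω; length ≈ 2.95 cm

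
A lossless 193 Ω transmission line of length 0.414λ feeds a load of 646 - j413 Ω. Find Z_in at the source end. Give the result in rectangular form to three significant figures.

βl = 2π × 0.414 = 149°
tan(βl) = tan(149°) = -0.6
Z_in = Z_0·(Z_L + jZ_0·tanβl)/(Z_0 + jZ_L·tanβl)
     = 193·(646 − j529)/(-54.8 − j388)

Z_in ≈ 214 + j352 Ω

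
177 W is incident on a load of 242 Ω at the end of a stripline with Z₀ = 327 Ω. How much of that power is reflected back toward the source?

P_reflected ≈ 3.95 W

Γ = (242 − 327)/(242 + 327) = -0.149
|Γ|² = 0.0223
P_refl = |Γ|²·P_inc = 3.95 W, P_del = (1 − |Γ|²)·P_inc = 173 W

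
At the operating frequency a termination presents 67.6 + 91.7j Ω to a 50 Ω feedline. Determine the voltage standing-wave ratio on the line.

VSWR ≈ 4.35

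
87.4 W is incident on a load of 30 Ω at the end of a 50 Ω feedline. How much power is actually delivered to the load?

P_delivered ≈ 81.9 W

Γ = (30 − 50)/(30 + 50) = -0.25
|Γ|² = 0.0625
P_refl = |Γ|²·P_inc = 5.46 W, P_del = (1 − |Γ|²)·P_inc = 81.9 W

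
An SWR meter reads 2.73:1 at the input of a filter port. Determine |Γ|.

|Γ| = (S − 1)/(S + 1) = (2.73 − 1)/(2.73 + 1) = 1.73/3.73

|Γ| ≈ 0.464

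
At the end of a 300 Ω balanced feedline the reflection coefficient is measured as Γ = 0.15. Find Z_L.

Z_L ≈ 406 Ω

Z_L = Z_0·(1 + Γ)/(1 − Γ) = 300·(1.15)/(0.85)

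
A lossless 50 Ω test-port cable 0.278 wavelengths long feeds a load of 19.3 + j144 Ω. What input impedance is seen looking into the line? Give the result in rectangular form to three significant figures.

Z_in ≈ 2.1 − j7.72 Ω

βl = 2π × 0.278 = 100°
tan(βl) = tan(100°) = -5.63
Z_in = Z_0·(Z_L + jZ_0·tanβl)/(Z_0 + jZ_L·tanβl)
     = 50·(19.3 − j137)/(860 − j109)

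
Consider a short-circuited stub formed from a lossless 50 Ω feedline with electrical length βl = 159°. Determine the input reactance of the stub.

X_in ≈ -19.2 Ω (capacitive)

tan(βl) = -0.384
For a short-circuited stub, Z_in = jZ_0·tan(βl)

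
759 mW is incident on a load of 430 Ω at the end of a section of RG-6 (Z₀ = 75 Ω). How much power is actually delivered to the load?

P_delivered ≈ 384 mW

Γ = (430 − 75)/(430 + 75) = 0.703
|Γ|² = 0.494
P_refl = |Γ|²·P_inc = 375 mW, P_del = (1 − |Γ|²)·P_inc = 384 mW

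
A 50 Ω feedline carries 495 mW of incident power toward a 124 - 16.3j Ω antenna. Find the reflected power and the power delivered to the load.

P_reflected ≈ 93.1 mW; P_delivered ≈ 402 mW

|Γ| = |(74 − j16.3)/(174 − j16.3)| = 0.434
|Γ|² = 0.188
P_refl = |Γ|²·P_inc = 93.1 mW, P_del = (1 − |Γ|²)·P_inc = 402 mW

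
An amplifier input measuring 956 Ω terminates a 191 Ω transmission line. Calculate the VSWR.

VSWR ≈ 5.01

For a purely resistive load, VSWR = R_L/Z_0 or Z_0/R_L (whichever > 1) = 956/191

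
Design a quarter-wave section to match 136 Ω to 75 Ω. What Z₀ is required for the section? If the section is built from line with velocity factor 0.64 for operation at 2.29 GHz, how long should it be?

Z_qwt ≈ 101 Ω; length ≈ 2.1 cm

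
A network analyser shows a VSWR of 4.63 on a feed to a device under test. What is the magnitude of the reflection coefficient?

|Γ| ≈ 0.645

|Γ| = (S − 1)/(S + 1) = (4.63 − 1)/(4.63 + 1) = 3.63/5.63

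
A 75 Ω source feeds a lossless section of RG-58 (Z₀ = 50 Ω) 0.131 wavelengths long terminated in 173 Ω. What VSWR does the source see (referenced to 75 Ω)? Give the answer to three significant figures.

βl = 2π × 0.131 = 47.2°
tan(βl) = 1.08
Z_in = Z_0·(Z_L + jZ_0·tanβl)/(Z_0 + jZ_L·tanβl) = 25.1 − j39.6 Ω
Γ_s = (Z_in − Z_s)/(Z_in + Z_s) = (-49.9 − j39.6)/(100 − j39.6), |Γ_s| = 0.592
VSWR = (1 + |Γ_s|)/(1 − |Γ_s|)

VSWR ≈ 3.9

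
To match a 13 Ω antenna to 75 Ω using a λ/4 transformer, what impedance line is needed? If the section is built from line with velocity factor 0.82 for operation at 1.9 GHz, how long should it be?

Z_qwt ≈ 31.2 Ω; length ≈ 3.24 cm

Z_qwt = √(Z_0·R_L) = √(75 × 13) = √975
λ = 0.82·c/f = 0.129 m, so l = λ/4 = 0.0324 m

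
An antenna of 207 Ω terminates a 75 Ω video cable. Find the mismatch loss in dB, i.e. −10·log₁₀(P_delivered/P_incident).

Γ = (207 − 75)/(207 + 75) = 0.468
|Γ|² = 0.219, so P_del/P_inc = 1 − |Γ|² = 0.781
ML = −10·log₁₀(1 − |Γ|²)

mismatch loss ≈ 1.07 dB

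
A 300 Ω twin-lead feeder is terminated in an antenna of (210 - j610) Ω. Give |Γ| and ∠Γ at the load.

Γ = (Z_L − Z_0)/(Z_L + Z_0) = (-90 − j610)/(510 − j610)
|Γ| = 617/795 = 0.775

Γ ≈ 0.775 ∠ -48.3°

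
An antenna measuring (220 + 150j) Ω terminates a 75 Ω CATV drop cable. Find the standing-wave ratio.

VSWR ≈ 4.41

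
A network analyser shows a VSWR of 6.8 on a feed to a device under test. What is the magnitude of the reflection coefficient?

|Γ| = (S − 1)/(S + 1) = (6.8 − 1)/(6.8 + 1) = 5.8/7.8

|Γ| ≈ 0.744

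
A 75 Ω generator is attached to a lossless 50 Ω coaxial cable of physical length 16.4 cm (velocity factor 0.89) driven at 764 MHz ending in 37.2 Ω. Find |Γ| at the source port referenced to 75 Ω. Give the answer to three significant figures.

|Γ| ≈ 0.331

λ = v/f = 0.89·c / 764 MHz = 0.349 m
βl = 2π·l/λ = 2π × 0.469 = 169°
tan(βl) = -0.195
Z_in = Z_0·(Z_L + jZ_0·tanβl)/(Z_0 + jZ_L·tanβl) = 37.8 − j4.27 Ω
Γ_s = (Z_in − Z_s)/(Z_in + Z_s) = (-37.2 − j4.27)/(113 − j4.27), |Γ_s| = 0.331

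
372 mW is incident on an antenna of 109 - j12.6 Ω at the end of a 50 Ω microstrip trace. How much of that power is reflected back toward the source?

P_reflected ≈ 53.2 mW

|Γ| = |(59 − j12.6)/(159 − j12.6)| = 0.378
|Γ|² = 0.143
P_refl = |Γ|²·P_inc = 53.2 mW, P_del = (1 − |Γ|²)·P_inc = 319 mW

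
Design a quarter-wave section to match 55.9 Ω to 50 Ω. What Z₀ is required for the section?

Z_qwt = √(Z_0·R_L) = √(50 × 55.9) = √2795

Z_qwt ≈ 52.9 Ω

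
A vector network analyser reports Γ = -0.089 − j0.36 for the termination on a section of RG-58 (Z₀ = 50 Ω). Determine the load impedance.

Z_L = Z_0·(1 + Γ)/(1 − Γ) = 50·(0.911 − j0.36)/(1.09 + j0.36)

Z_L ≈ 32.8 − j27.4 Ω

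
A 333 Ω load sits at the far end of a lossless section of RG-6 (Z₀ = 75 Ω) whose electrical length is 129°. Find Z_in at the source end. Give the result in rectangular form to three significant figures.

tan(βl) = tan(129°) = -1.23
Z_in = Z_0·(Z_L + jZ_0·tanβl)/(Z_0 + jZ_L·tanβl)
     = 75·(333 − j92.6)/(75 − j411)

Z_in ≈ 27.1 + j55.8 Ω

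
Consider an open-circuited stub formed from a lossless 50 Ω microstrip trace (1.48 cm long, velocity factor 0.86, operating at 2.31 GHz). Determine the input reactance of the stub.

X_in ≈ -45.5 Ω (capacitive)

λ = v/f = 0.86·c / 2.31 GHz = 0.112 m
βl = 2π·l/λ = 2π × 0.133 = 47.7°
tan(βl) = 1.1
For an open-circuited stub, Z_in = −jZ_0·cot(βl) = −jZ_0/tan(βl)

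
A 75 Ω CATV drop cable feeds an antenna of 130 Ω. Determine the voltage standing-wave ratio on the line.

For a purely resistive load, VSWR = R_L/Z_0 or Z_0/R_L (whichever > 1) = 130/75

VSWR ≈ 1.73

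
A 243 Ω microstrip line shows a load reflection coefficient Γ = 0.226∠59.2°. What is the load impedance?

Z_L = Z_0·(1 + Γ)/(1 − Γ) = 243·(1.12 + j0.194)/(0.884 − j0.194)

Z_L ≈ 281 + j115 Ω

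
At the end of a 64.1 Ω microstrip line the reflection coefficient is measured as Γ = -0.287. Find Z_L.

Z_L = Z_0·(1 + Γ)/(1 − Γ) = 64.1·(0.713)/(1.29)

Z_L ≈ 35.5 Ω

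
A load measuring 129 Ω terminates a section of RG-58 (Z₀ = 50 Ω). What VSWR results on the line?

Γ = (129 − 50)/(129 + 50) = 0.441
VSWR = (1 + 0.441)/(1 − 0.441)

VSWR ≈ 2.58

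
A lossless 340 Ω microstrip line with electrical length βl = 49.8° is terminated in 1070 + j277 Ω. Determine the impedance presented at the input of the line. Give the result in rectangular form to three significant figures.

Z_in ≈ 185 − j286 Ω

tan(βl) = tan(49.8°) = 1.18
Z_in = Z_0·(Z_L + jZ_0·tanβl)/(Z_0 + jZ_L·tanβl)
     = 340·(1070 + j679)/(12.2 + j1270)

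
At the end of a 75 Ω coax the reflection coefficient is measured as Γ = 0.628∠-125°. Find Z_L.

Z_L ≈ 21.5 − j36.5 Ω

Z_L = Z_0·(1 + Γ)/(1 − Γ) = 75·(0.64 − j0.514)/(1.36 + j0.514)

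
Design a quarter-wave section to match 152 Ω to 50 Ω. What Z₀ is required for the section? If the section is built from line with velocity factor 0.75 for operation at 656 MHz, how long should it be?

Z_qwt ≈ 87.2 Ω; length ≈ 8.57 cm

Z_qwt = √(Z_0·R_L) = √(50 × 152) = √7600
λ = 0.75·c/f = 0.343 m, so l = λ/4 = 0.0857 m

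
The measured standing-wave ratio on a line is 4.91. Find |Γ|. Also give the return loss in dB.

|Γ| ≈ 0.662; return loss ≈ 3.59 dB

|Γ| = (S − 1)/(S + 1) = (4.91 − 1)/(4.91 + 1) = 3.91/5.91
RL = −20·log₁₀|Γ| = −20·log₁₀(0.662)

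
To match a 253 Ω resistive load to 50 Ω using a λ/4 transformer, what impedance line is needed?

Z_qwt = √(Z_0·R_L) = √(50 × 253) = √12650

Z_qwt ≈ 112 Ω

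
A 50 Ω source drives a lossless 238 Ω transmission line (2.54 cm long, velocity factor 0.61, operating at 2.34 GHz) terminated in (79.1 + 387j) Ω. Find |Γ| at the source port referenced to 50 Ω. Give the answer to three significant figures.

λ = v/f = 0.61·c / 2.34 GHz = 0.0782 m
βl = 2π·l/λ = 2π × 0.325 = 117°
tan(βl) = -1.97
Z_in = Z_0·(Z_L + jZ_0·tanβl)/(Z_0 + jZ_L·tanβl) = 21.3 − j16.1 Ω
Γ_s = (Z_in − Z_s)/(Z_in + Z_s) = (-28.7 − j16.1)/(71.3 − j16.1), |Γ_s| = 0.45

|Γ| ≈ 0.45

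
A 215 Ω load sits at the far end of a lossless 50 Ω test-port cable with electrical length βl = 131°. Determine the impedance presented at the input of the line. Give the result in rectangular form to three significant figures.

Z_in ≈ 19.6 + j39.5 Ω

tan(βl) = tan(131°) = -1.15
Z_in = Z_0·(Z_L + jZ_0·tanβl)/(Z_0 + jZ_L·tanβl)
     = 50·(215 − j57.5)/(50 − j247)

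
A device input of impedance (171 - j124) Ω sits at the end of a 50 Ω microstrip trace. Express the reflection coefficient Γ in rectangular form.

Γ = (Z_L − Z_0)/(Z_L + Z_0) = (121 − j124)/(221 − j124)

Γ ≈ 0.656 − j0.193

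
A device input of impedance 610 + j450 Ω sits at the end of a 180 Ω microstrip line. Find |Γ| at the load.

Γ = (Z_L − Z_0)/(Z_L + Z_0) = (430 + j450)/(790 + j450)
|Γ| = 622/909

|Γ| ≈ 0.685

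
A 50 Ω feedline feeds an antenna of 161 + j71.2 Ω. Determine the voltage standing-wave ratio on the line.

VSWR ≈ 3.9

Γ = (Z_L − Z_0)/(Z_L + Z_0) = (111 + j71.2)/(211 + j71.2)
|Γ| = 132/223 = 0.592
VSWR = (1 + |Γ|)/(1 − |Γ|) = 1.59/0.408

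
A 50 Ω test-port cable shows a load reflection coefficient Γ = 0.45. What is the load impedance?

Z_L = Z_0·(1 + Γ)/(1 − Γ) = 50·(1.45)/(0.55)

Z_L ≈ 132 Ω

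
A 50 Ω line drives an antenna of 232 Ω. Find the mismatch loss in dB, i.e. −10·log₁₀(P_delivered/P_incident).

mismatch loss ≈ 2.34 dB

Γ = (232 − 50)/(232 + 50) = 0.645
|Γ|² = 0.417, so P_del/P_inc = 1 − |Γ|² = 0.583
ML = −10·log₁₀(1 − |Γ|²)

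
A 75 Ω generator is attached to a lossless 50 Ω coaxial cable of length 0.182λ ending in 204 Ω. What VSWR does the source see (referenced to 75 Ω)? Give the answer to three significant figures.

βl = 2π × 0.182 = 65.5°
tan(βl) = 2.2
Z_in = Z_0·(Z_L + jZ_0·tanβl)/(Z_0 + jZ_L·tanβl) = 14.6 − j21.1 Ω
Γ_s = (Z_in − Z_s)/(Z_in + Z_s) = (-60.4 − j21.1)/(89.6 − j21.1), |Γ_s| = 0.695
VSWR = (1 + |Γ_s|)/(1 − |Γ_s|)

VSWR ≈ 5.55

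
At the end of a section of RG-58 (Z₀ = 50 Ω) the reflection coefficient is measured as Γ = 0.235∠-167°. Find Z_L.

Z_L ≈ 31.2 − j3.49 Ω

Z_L = Z_0·(1 + Γ)/(1 − Γ) = 50·(0.771 − j0.0529)/(1.23 + j0.0529)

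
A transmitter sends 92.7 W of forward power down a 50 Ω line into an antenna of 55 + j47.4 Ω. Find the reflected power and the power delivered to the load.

|Γ| = |(5 + j47.4)/(105 + j47.4)| = 0.414
|Γ|² = 0.171
P_refl = |Γ|²·P_inc = 15.9 W, P_del = (1 − |Γ|²)·P_inc = 76.8 W

P_reflected ≈ 15.9 W; P_delivered ≈ 76.8 W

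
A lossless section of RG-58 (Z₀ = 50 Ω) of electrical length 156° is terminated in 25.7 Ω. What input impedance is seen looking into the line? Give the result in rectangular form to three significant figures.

tan(βl) = tan(156°) = -0.445
Z_in = Z_0·(Z_L + jZ_0·tanβl)/(Z_0 + jZ_L·tanβl)
     = 50·(25.7 − j22.3)/(50 − j11.4)

Z_in ≈ 29.3 − j15.6 Ω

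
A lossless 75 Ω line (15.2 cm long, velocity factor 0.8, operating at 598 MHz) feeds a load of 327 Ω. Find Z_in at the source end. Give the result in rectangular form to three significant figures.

λ = v/f = 0.8·c / 598 MHz = 0.401 m
βl = 2π·l/λ = 2π × 0.379 = 136°
tan(βl) = tan(136°) = -0.954
Z_in = Z_0·(Z_L + jZ_0·tanβl)/(Z_0 + jZ_L·tanβl)
     = 75·(327 − j71.6)/(75 − j312)

Z_in ≈ 34.1 + j70.4 Ω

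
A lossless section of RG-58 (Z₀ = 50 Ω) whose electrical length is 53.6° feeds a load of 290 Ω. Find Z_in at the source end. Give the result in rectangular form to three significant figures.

Z_in ≈ 13.1 − j35.2 Ω

tan(βl) = tan(53.6°) = 1.36
Z_in = Z_0·(Z_L + jZ_0·tanβl)/(Z_0 + jZ_L·tanβl)
     = 50·(290 + j67.8)/(50 + j393)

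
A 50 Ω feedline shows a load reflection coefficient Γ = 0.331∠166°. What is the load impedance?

Z_L ≈ 25.4 + j4.57 Ω

Z_L = Z_0·(1 + Γ)/(1 − Γ) = 50·(0.679 + j0.0801)/(1.32 − j0.0801)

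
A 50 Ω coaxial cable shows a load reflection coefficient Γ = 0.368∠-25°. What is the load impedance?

Z_L ≈ 92.3 − j33.2 Ω

Z_L = Z_0·(1 + Γ)/(1 − Γ) = 50·(1.33 − j0.156)/(0.666 + j0.156)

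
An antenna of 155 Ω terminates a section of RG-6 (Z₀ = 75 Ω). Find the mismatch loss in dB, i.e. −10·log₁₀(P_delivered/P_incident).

mismatch loss ≈ 0.56 dB

Γ = (155 − 75)/(155 + 75) = 0.348
|Γ|² = 0.121, so P_del/P_inc = 1 − |Γ|² = 0.879
ML = −10·log₁₀(1 − |Γ|²)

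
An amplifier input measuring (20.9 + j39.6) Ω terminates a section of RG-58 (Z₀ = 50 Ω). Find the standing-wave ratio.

Γ = (Z_L − Z_0)/(Z_L + Z_0) = (-29.1 + j39.6)/(70.9 + j39.6)
|Γ| = 49.1/81.2 = 0.605
VSWR = (1 + |Γ|)/(1 − |Γ|) = 1.61/0.395

VSWR ≈ 4.06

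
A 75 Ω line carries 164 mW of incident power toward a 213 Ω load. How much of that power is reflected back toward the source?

Γ = (213 − 75)/(213 + 75) = 0.479
|Γ|² = 0.23
P_refl = |Γ|²·P_inc = 37.7 mW, P_del = (1 − |Γ|²)·P_inc = 126 mW

P_reflected ≈ 37.7 mW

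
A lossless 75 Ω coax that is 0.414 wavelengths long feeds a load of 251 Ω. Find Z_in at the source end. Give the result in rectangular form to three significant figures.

βl = 2π × 0.414 = 149°
tan(βl) = tan(149°) = -0.6
Z_in = Z_0·(Z_L + jZ_0·tanβl)/(Z_0 + jZ_L·tanβl)
     = 75·(251 − j45)/(75 − j151)

Z_in ≈ 67.8 + j91.2 Ω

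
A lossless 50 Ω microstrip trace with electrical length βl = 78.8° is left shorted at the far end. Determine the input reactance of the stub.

tan(βl) = 5.05
For a shorted stub, Z_in = jZ_0·tan(βl)

X_in ≈ 253 Ω (inductive)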